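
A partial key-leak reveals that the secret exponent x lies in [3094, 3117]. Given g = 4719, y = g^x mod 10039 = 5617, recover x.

3115

Compute 4719^3094 mod 10039 = 1546, then multiply by 4719 repeatedly:
  4719^3094=1546  4719^3095=7260  4719^3096=6872  4719^3097=2998  4719^3098=2611
  4719^3099=3456  4719^3100=5528  4719^3101=5310  4719^3102=546  4719^3103=6590
  4719^3104=7427  4719^3105=1864  4719^3106=2052  4719^3107=5792  4719^3108=6290
  4719^3109=7226  4719^3110=7050  4719^3111=9743  4719^3112=8636  4719^3113=4983
  4719^3114=3439  4719^3115=5617
Found 5617 at exponent 3115.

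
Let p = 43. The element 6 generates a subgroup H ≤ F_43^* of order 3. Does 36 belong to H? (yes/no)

yes

36 ∈ ⟨6⟩ iff 36^3 ≡ 1 (mod 43), since |⟨6⟩| = 3.
36^3 mod 43 = 1.
Since 1 = 1, 36 lies in the subgroup.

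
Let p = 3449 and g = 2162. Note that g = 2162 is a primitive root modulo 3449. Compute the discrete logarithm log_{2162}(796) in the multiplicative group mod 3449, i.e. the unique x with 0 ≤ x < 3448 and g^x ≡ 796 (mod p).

Baby-step giant-step with m = ceil(sqrt(3448)) = 59.
Baby table (2162^j mod 3449 for j=0..58):
  0:1  1:2162  2:849  3:670  4:3409  5:3194  6:530  7:792
  8:1600  9:3302  10:2943  11:2810  12:1531  13:2431  14:2995  15:1417
  16:842  17:2781  18:915  19:1953  20:810  21:2577  22:1339  23:1207
  24:2090  25:390  26:1624  27:6  28:2625  29:1645  30:571  31:3209
  32:1919  33:3180  34:1303  35:2702  36:2567  37:413  38:3064  39:2288
  40:790  41:725  42:1604  43:1603  44:2890  45:2041  46:1371  47:1411
  48:1666  49:1136  50:344  51:2193  52:2340  53:2846  54:36  55:1954
  56:2972  57:3426  58:2009
Giant step factor: 2162^(-59) ≡ 597 (mod 3449).
Scan 796·597^i mod 3449 for i = 0, 1, …:
  i=0: 796   i=1: 2699   i=2: 620   i=3: 1097
  i=4: 3048   i=5: 2033   i=6: 3102   i=7: 3230
  i=8: 319   i=9: 748     …   i=42: 901
  i=43: 3302
Match at i=43, j=9: x = 43·59 + 9 = 2546.

2546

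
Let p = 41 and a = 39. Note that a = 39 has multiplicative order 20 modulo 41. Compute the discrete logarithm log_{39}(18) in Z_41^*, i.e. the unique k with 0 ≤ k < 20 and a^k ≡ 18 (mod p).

16

Successive powers of 39 modulo 41:
  39^0=1  39^1=39  39^2=4  39^3=33  39^4=16  39^5=9
  39^6=23  39^7=36  39^8=10  39^9=21  39^10=40  39^11=2
  39^12=37  39^13=8  39^14=25  39^15=32  39^16=18
So 39^16 ≡ 18 (mod 41), giving k = 16.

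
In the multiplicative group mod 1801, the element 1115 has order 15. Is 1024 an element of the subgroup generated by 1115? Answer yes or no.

⟨1115⟩ has order 15; its elements mod 1801 are {1, 32, 73, 336, 350, 394, 535, 911, 1024, 1115, 1234, 1461, 1667, 1727, 1747}.
1024 is in this set.

yes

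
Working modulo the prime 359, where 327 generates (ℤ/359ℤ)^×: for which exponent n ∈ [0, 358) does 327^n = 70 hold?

199

Baby-step giant-step with m = ceil(sqrt(358)) = 19.
Baby table (327^j mod 359 for j=0..18):
  0:1  1:327  2:306  3:260  4:296  5:221  6:108  7:134
  8:20  9:78  10:17  11:174  12:176  13:112  14:6  15:167
  16:41  17:124  18:340
Giant step factor: 327^(-19) ≡ 62 (mod 359).
Scan 70·62^i mod 359 for i = 0, 1, …:
  i=0: 70   i=1: 32   i=2: 189   i=3: 230
  i=4: 259   i=5: 262   i=6: 89   i=7: 133
  i=8: 348   i=9: 36   i=10: 78
Match at i=10, j=9: n = 10·19 + 9 = 199.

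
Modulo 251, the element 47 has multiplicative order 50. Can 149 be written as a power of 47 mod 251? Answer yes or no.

149 ∈ ⟨47⟩ iff 149^50 ≡ 1 (mod 251), since |⟨47⟩| = 50.
149^50 mod 251 = 1.
Since 1 = 1, 149 lies in the subgroup.

yes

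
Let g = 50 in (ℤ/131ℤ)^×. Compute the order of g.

130

The order of 50 must divide p − 1 = 130 = 2 · 5 · 13.
Divisors: 1, 2, 5, 10, 13, 26, 65, 130.
Check each in increasing order: 50^1 ≡ 50;  50^2 ≡ 11;  50^5 ≡ 24;  50^10 ≡ 52;  50^13 ≡ 42;  50^26 ≡ 61;  50^65 ≡ 130;  50^130 ≡ 1.
Smallest exponent giving 1 is 130.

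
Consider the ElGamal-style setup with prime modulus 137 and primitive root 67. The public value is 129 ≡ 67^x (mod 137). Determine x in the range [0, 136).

110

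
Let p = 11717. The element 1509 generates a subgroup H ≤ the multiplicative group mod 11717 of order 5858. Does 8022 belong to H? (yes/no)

8022 ∈ ⟨1509⟩ iff 8022^5858 ≡ 1 (mod 11717), since |⟨1509⟩| = 5858.
8022^5858 mod 11717 = 1.
Since 1 = 1, 8022 lies in the subgroup.

yes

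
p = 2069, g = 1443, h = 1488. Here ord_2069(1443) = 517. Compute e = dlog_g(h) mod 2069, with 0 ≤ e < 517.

Baby-step giant-step with m = ceil(sqrt(517)) = 23.
Baby table (1443^j mod 2069 for j=0..22):
  0:1  1:1443  2:835  3:747  4:2041  5:976  6:1448  7:1843
  8:784  9:1638  10:836  11:121  12:807  13:1723  14:1420  15:750
  16:163  17:1412  18:1620  19:1759  20:1643  21:1844  22:158
Giant step factor: 1443^(-23) ≡ 1900 (mod 2069).
Scan 1488·1900^i mod 2069 for i = 0, 1, …:
  i=0: 1488   i=1: 946   i=2: 1508   i=3: 1704
  i=4: 1684   i=5: 926   i=6: 750
Match at i=6, j=15: e = 6·23 + 15 = 153.

153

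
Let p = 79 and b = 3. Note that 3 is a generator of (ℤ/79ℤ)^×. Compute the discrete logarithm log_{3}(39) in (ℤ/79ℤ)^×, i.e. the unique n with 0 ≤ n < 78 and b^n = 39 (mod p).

Baby-step giant-step with m = ceil(sqrt(78)) = 9.
Baby table (3^j mod 79 for j=0..8):
  0:1  1:3  2:9  3:27  4:2  5:6  6:18  7:54
  8:4
Giant step factor: 3^(-9) ≡ 33 (mod 79).
Scan 39·33^i mod 79 for i = 0, 1, …:
  i=0: 39   i=1: 23   i=2: 48   i=3: 4
Match at i=3, j=8: n = 3·9 + 8 = 35.

35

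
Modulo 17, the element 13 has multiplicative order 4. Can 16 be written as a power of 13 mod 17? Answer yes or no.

⟨13⟩ has order 4; its elements mod 17 are {1, 4, 13, 16}.
16 is in this set.

yes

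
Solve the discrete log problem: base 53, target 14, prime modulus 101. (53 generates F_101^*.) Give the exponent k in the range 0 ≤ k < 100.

70

Baby-step giant-step with m = ceil(sqrt(100)) = 10.
Baby table (53^j mod 101 for j=0..9):
  0:1  1:53  2:82  3:3  4:58  5:44  6:9  7:73
  8:31  9:27
Giant step factor: 53^(-10) ≡ 6 (mod 101).
Scan 14·6^i mod 101 for i = 0, 1, …:
  i=0: 14   i=1: 84   i=2: 100   i=3: 95
  i=4: 65   i=5: 87   i=6: 17   i=7: 1
Match at i=7, j=0: k = 7·10 + 0 = 70.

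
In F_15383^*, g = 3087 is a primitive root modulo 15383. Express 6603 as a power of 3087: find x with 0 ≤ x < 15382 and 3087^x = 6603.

Baby-step giant-step with m = ceil(sqrt(15382)) = 125.
Baby table (3087^j mod 15383 for j=0..124):
  0:1  1:3087  2:7492  3:7155  4:12880  5:10888  6:14784  7:12230
  8:4128  9:6012  10:7146  11:480  12:4992  13:11921  14:3991  15:13817
  16:11403  17:4757  18:9477  19:12416  20:9139  21:15054  22:15038  23:11795
  24:14987  25:8188  26:2087  27:12475  28:6676  29:10975  30:6459  31:2565
  32:11293  33:3613  34:656  35:9899  36:7575  37:1865  38:4013  39:4816
  40:7014  41:8337  42:560  43:5824  44:11344  45:7220  46:13556  47:5612
  48:2986  49:3365  50:4230  51:13226  52:2180  53:7289  54:11197  55:14921
  56:4425  57:15254  58:1735  59:2661  60:15368  61:15227  62:10684  63:356
  64:6779  65:5893  66:8985  67:1146  68:14995  69:2118  70:491  71:8183
  72:2035  73:5781  74:1667  75:8107  76:13551  77:5560  78:11675  79:13739
  80:1362  81:4935  82:5175  83:7671  84:5940  85:244  86:14844  87:12854
  88:7541  89:4588  90:10796  91:7674  92:15201  93:7337  94:5543  95:5345
  96:9439  97:2791  98:1337  99:4675  100:2471  101:13392  102:6983  103:4938
  104:14436  105:14764  106:12022  107:8118  108:1359  109:11057  110:13465  111:1589
  112:13449  113:13729  114:1258  115:6930  116:10540  117:1935  118:4741  119:6234
  120:225  121:2340  122:8953  123:10043  124:5996
Giant step factor: 3087^(-125) ≡ 13838 (mod 15383).
Scan 6603·13838^i mod 15383 for i = 0, 1, …:
  i=0: 6603   i=1: 12677   i=2: 11977   i=3: 1284
  i=4: 627   i=5: 414   i=6: 6456   i=7: 9047
  i=8: 5532   i=9: 6008     …   i=79: 1152
  i=80: 4588
Match at i=80, j=89: x = 80·125 + 89 = 10089.

10089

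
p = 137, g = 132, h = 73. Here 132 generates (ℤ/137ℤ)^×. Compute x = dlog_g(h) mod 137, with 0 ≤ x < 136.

Baby-step giant-step with m = ceil(sqrt(136)) = 12.
Baby table (132^j mod 137 for j=0..11):
  0:1  1:132  2:25  3:12  4:77  5:26  6:7  7:102
  8:38  9:84  10:128  11:45
Giant step factor: 132^(-12) ≡ 14 (mod 137).
Scan 73·14^i mod 137 for i = 0, 1, …:
  i=0: 73   i=1: 63   i=2: 60   i=3: 18
  i=4: 115   i=5: 103   i=6: 72   i=7: 49
  i=8: 1
Match at i=8, j=0: x = 8·12 + 0 = 96.

96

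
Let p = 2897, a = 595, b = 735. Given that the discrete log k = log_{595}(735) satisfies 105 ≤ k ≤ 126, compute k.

118

Compute 595^105 mod 2897 = 1668, then multiply by 595 repeatedly:
  595^105=1668  595^106=1686  595^107=808  595^108=2755  595^109=2420
  595^110=91  595^111=1999  595^112=1635  595^113=2330  595^114=1584
  595^115=955  595^116=413  595^117=2387  595^118=735
Found 735 at exponent 118.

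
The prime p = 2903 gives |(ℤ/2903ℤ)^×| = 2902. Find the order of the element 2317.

1451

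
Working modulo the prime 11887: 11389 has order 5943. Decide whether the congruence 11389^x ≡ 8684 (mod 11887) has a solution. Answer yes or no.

8684 ∈ ⟨11389⟩ iff 8684^5943 ≡ 1 (mod 11887), since |⟨11389⟩| = 5943.
8684^5943 mod 11887 = 11886.
Since 11886 ≠ 1, 8684 does not lie in the subgroup.

no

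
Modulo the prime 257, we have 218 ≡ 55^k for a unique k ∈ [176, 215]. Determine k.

Compute 55^176 mod 257 = 8, then multiply by 55 repeatedly:
  55^176=8  55^177=183  55^178=42  55^179=254  55^180=92
  55^181=177  55^182=226  55^183=94  55^184=30  55^185=108
  55^186=29  55^187=53  55^188=88  55^189=214  55^190=205
  55^191=224  55^192=241  55^193=148  55^194=173  55^195=6
  55^196=73  55^197=160  55^198=62  55^199=69  55^200=197
  55^201=41  55^202=199  55^203=151  55^204=81  55^205=86
  55^206=104  55^207=66  55^208=32  55^209=218
Found 218 at exponent 209.

209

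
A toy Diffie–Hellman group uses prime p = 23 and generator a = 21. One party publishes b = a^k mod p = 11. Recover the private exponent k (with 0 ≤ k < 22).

Successive powers of 21 modulo 23:
  21^0=1  21^1=21  21^2=4  21^3=15  21^4=16  21^5=14
  21^6=18  21^7=10  21^8=3  21^9=17  21^10=12  21^11=22
  21^12=2  21^13=19  21^14=8  21^15=7  21^16=9  21^17=5
  21^18=13  21^19=20  21^20=6  21^21=11
So 21^21 ≡ 11 (mod 23), giving k = 21.

21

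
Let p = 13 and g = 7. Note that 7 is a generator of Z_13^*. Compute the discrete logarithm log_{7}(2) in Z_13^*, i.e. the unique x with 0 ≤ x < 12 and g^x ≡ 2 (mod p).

Successive powers of 7 modulo 13:
  7^0=1  7^1=7  7^2=10  7^3=5  7^4=9  7^5=11
  7^6=12  7^7=6  7^8=3  7^9=8  7^10=4  7^11=2
So 7^11 ≡ 2 (mod 13), giving x = 11.

11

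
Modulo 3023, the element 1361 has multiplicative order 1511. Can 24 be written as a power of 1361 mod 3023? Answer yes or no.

yes

24 ∈ ⟨1361⟩ iff 24^1511 ≡ 1 (mod 3023), since |⟨1361⟩| = 1511.
24^1511 mod 3023 = 1.
Since 1 = 1, 24 lies in the subgroup.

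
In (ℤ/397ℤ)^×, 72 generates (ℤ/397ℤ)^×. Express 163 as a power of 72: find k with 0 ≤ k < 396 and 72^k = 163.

78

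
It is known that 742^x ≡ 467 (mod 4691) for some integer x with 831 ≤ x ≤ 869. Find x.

849

Compute 742^831 mod 4691 = 551, then multiply by 742 repeatedly:
  742^831=551  742^832=725  742^833=3176  742^834=1710  742^835=2250
  742^836=4195  742^837=2557  742^838=2130  742^839=4284  742^840=2921
  742^841=140  742^842=678  742^843=1139  742^844=758  742^845=4207
  742^846=2079  742^847=3970  742^848=4483  742^849=467
Found 467 at exponent 849.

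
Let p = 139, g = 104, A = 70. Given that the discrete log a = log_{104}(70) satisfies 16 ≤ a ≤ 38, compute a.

35

Compute 104^16 mod 139 = 78, then multiply by 104 repeatedly:
  104^16=78  104^17=50  104^18=57  104^19=90  104^20=47
  104^21=23  104^22=29  104^23=97  104^24=80  104^25=119
  104^26=5  104^27=103  104^28=9  104^29=102  104^30=44
  104^31=128  104^32=107  104^33=8  104^34=137  104^35=70
Found 70 at exponent 35.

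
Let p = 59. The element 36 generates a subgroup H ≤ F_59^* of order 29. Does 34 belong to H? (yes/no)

34 ∈ ⟨36⟩ iff 34^29 ≡ 1 (mod 59), since |⟨36⟩| = 29.
34^29 mod 59 = 58.
Since 58 ≠ 1, 34 does not lie in the subgroup.

no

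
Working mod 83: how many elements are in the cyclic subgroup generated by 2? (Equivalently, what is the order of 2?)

The order of 2 must divide p − 1 = 82 = 2 · 41.
Divisors: 1, 2, 41, 82.
Check each in increasing order: 2^1 ≡ 2;  2^2 ≡ 4;  2^41 ≡ 82;  2^82 ≡ 1.
Smallest exponent giving 1 is 82.

82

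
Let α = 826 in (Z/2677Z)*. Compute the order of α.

1338

The order of 826 must divide p − 1 = 2676 = 2^2 · 3 · 223.
Divisors: 1, 2, 3, 4, 6, 12, 223, 446, 669, 892, 1338, 2676.
Check each in increasing order: 826^1 ≡ 826;  826^2 ≡ 2318;  826^3 ≡ 613;  826^4 ≡ 385;  826^6 ≡ 989;  826^12 ≡ 1016;  826^223 ≡ 1034;  826^446 ≡ 1033;  826^669 ≡ 2676;  826^892 ≡ 1643;  826^1338 ≡ 1.
Smallest exponent giving 1 is 1338.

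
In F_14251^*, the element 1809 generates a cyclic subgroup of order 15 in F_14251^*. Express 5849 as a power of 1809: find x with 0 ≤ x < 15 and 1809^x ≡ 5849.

Successive powers of 1809 modulo 14251:
  1809^0=1  1809^1=1809  1809^2=9002  1809^3=9976  1809^4=4818  1809^5=8401
  1809^6=5843  1809^7=9996  1809^8=12496  1809^9=3178  1809^10=5849
So 1809^10 ≡ 5849 (mod 14251), giving x = 10.

10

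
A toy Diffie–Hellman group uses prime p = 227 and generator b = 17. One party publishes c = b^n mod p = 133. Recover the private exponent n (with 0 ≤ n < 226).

170

Baby-step giant-step with m = ceil(sqrt(226)) = 16.
Baby table (17^j mod 227 for j=0..15):
  0:1  1:17  2:62  3:146  4:212  5:199  6:205  7:80
  8:225  9:193  10:103  11:162  12:30  13:56  14:44  15:67
Giant step factor: 17^(-16) ≡ 57 (mod 227).
Scan 133·57^i mod 227 for i = 0, 1, …:
  i=0: 133   i=1: 90   i=2: 136   i=3: 34
  i=4: 122   i=5: 144   i=6: 36   i=7: 9
  i=8: 59   i=9: 185   i=10: 103
Match at i=10, j=10: n = 10·16 + 10 = 170.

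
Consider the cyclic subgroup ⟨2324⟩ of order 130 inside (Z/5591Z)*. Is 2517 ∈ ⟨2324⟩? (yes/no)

no

2517 ∈ ⟨2324⟩ iff 2517^130 ≡ 1 (mod 5591), since |⟨2324⟩| = 130.
2517^130 mod 5591 = 3720.
Since 3720 ≠ 1, 2517 does not lie in the subgroup.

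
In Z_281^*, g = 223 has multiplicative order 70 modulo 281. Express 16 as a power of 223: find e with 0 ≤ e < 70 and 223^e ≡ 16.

26

Successive powers of 223 modulo 281:
  223^0=1  223^1=223  223^2=273  223^3=183  223^4=64  223^5=222
  223^6=50  223^7=191  223^8=162  223^9=158  223^10=109  223^11=141
  223^12=252  223^13=277  223^14=232  223^15=32  223^16=111  223^17=25
  223^18=236  223^19=81  223^20=79  223^21=195  223^22=211  223^23=126
  223^24=279  223^25=116  223^26=16
So 223^26 ≡ 16 (mod 281), giving e = 26.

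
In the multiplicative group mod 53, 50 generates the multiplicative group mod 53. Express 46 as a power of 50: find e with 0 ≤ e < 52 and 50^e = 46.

36

Baby-step giant-step with m = ceil(sqrt(52)) = 8.
Baby table (50^j mod 53 for j=0..7):
  0:1  1:50  2:9  3:26  4:28  5:22  6:40  7:39
Giant step factor: 50^(-8) ≡ 24 (mod 53).
Scan 46·24^i mod 53 for i = 0, 1, …:
  i=0: 46   i=1: 44   i=2: 49   i=3: 10
  i=4: 28
Match at i=4, j=4: e = 4·8 + 4 = 36.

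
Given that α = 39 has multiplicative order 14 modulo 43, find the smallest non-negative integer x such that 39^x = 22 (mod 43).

3

Successive powers of 39 modulo 43:
  39^0=1  39^1=39  39^2=16  39^3=22
So 39^3 ≡ 22 (mod 43), giving x = 3.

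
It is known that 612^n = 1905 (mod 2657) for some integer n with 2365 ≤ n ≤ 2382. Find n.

Compute 612^2365 mod 2657 = 104, then multiply by 612 repeatedly:
  612^2365=104  612^2366=2537  612^2367=956  612^2368=532  612^2369=1430
  612^2370=1007  612^2371=2517  612^2372=2001  612^2373=2392  612^2374=2554
  612^2375=732  612^2376=1608  612^2377=1006  612^2378=1905
Found 1905 at exponent 2378.

2378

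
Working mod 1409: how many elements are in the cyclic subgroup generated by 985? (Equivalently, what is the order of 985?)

1408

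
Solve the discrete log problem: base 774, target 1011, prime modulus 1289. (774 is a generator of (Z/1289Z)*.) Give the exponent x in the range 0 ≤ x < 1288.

476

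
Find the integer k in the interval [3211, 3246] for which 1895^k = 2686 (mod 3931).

Compute 1895^3211 mod 3931 = 3546, then multiply by 1895 repeatedly:
  1895^3211=3546  1895^3212=1591  1895^3213=3799  1895^3214=1444  1895^3215=404
  1895^3216=2966  1895^3217=3171  1895^3218=2477  1895^3219=301  1895^3220=400
  1895^3221=3248  1895^3222=2945  1895^3223=2686
Found 2686 at exponent 3223.

3223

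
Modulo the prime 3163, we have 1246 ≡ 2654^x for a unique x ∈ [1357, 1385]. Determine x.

1380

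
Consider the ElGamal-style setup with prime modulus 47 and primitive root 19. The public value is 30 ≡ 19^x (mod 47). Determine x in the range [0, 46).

Baby-step giant-step with m = ceil(sqrt(46)) = 7.
Baby table (19^j mod 47 for j=0..6):
  0:1  1:19  2:32  3:44  4:37  5:45  6:9
Giant step factor: 19^(-7) ≡ 11 (mod 47).
Scan 30·11^i mod 47 for i = 0, 1, …:
  i=0: 30   i=1: 1
Match at i=1, j=0: x = 1·7 + 0 = 7.

7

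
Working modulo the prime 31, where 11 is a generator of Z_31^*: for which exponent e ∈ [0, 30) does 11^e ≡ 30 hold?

15

Successive powers of 11 modulo 31:
  11^0=1  11^1=11  11^2=28  11^3=29  11^4=9  11^5=6
  11^6=4  11^7=13  11^8=19  11^9=23  11^10=5  11^11=24
  11^12=16  11^13=21  11^14=14  11^15=30
So 11^15 ≡ 30 (mod 31), giving e = 15.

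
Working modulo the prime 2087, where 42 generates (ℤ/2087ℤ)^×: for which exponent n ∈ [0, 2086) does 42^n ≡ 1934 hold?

173

Baby-step giant-step with m = ceil(sqrt(2086)) = 46.
Baby table (42^j mod 2087 for j=0..45):
  0:1  1:42  2:1764  3:1043  4:2066  5:1205  6:522  7:1054
  8:441  9:1826  10:1560  11:823  12:1174  13:1307  14:632  15:1500
  16:390  17:1771  18:1337  19:1892  20:158  21:375  22:1141  23:2008
  24:856  25:473  26:1083  27:1659  28:807  29:502  30:214  31:640
  32:1836  33:1980  34:1767  35:1169  36:1097  37:160  38:459  39:495
  40:2007  41:814  42:796  43:40  44:1680  45:1689
Giant step factor: 42^(-46) ≡ 313 (mod 2087).
Scan 1934·313^i mod 2087 for i = 0, 1, …:
  i=0: 1934   i=1: 112   i=2: 1664   i=3: 1169
Match at i=3, j=35: n = 3·46 + 35 = 173.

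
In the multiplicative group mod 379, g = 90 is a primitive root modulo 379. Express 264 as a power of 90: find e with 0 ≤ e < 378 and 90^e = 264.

Baby-step giant-step with m = ceil(sqrt(378)) = 20.
Baby table (90^j mod 379 for j=0..19):
  0:1  1:90  2:141  3:183  4:173  5:31  6:137  7:202
  8:367  9:57  10:203  11:78  12:198  13:7  14:251  15:229
  16:144  17:74  18:217  19:201
Giant step factor: 90^(-20) ≡ 26 (mod 379).
Scan 264·26^i mod 379 for i = 0, 1, …:
  i=0: 264   i=1: 42   i=2: 334   i=3: 346
  i=4: 279   i=5: 53   i=6: 241   i=7: 202
Match at i=7, j=7: e = 7·20 + 7 = 147.

147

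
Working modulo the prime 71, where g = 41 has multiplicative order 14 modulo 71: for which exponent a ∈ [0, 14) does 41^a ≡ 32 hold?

Successive powers of 41 modulo 71:
  41^0=1  41^1=41  41^2=48  41^3=51  41^4=32
So 41^4 ≡ 32 (mod 71), giving a = 4.

4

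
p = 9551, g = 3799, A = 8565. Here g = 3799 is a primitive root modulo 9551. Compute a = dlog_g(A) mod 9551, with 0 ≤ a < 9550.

6407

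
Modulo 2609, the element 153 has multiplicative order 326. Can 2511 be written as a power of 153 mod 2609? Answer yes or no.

2511 ∈ ⟨153⟩ iff 2511^326 ≡ 1 (mod 2609), since |⟨153⟩| = 326.
2511^326 mod 2609 = 1.
Since 1 = 1, 2511 lies in the subgroup.

yes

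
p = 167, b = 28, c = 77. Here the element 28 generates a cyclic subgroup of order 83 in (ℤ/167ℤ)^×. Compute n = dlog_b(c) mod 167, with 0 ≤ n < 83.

72

Baby-step giant-step with m = ceil(sqrt(83)) = 10.
Baby table (28^j mod 167 for j=0..9):
  0:1  1:28  2:116  3:75  4:96  5:16  6:114  7:19
  8:31  9:33
Giant step factor: 28^(-10) ≡ 152 (mod 167).
Scan 77·152^i mod 167 for i = 0, 1, …:
  i=0: 77   i=1: 14   i=2: 124   i=3: 144
  i=4: 11   i=5: 2   i=6: 137   i=7: 116
Match at i=7, j=2: n = 7·10 + 2 = 72.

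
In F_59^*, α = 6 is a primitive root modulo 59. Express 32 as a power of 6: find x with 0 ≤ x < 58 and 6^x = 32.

49

Baby-step giant-step with m = ceil(sqrt(58)) = 8.
Baby table (6^j mod 59 for j=0..7):
  0:1  1:6  2:36  3:39  4:57  5:47  6:46  7:40
Giant step factor: 6^(-8) ≡ 15 (mod 59).
Scan 32·15^i mod 59 for i = 0, 1, …:
  i=0: 32   i=1: 8   i=2: 2   i=3: 30
  i=4: 37   i=5: 24   i=6: 6
Match at i=6, j=1: x = 6·8 + 1 = 49.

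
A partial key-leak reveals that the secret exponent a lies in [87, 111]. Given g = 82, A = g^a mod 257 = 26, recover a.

Compute 82^87 mod 257 = 33, then multiply by 82 repeatedly:
  82^87=33  82^88=136  82^89=101  82^90=58  82^91=130
  82^92=123  82^93=63  82^94=26
Found 26 at exponent 94.

94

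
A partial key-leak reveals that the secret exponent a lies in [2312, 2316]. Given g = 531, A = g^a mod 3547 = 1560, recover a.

2312

Compute 531^2312 mod 3547 = 1560, then multiply by 531 repeatedly:
  531^2312=1560
Found 1560 at exponent 2312.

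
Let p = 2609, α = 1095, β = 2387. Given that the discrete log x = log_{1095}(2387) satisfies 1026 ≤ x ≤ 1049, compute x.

1026

Compute 1095^1026 mod 2609 = 2387, then multiply by 1095 repeatedly:
  1095^1026=2387
Found 2387 at exponent 1026.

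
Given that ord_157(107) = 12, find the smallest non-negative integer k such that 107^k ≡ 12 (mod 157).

8

Successive powers of 107 modulo 157:
  107^0=1  107^1=107  107^2=145  107^3=129  107^4=144  107^5=22
  107^6=156  107^7=50  107^8=12
So 107^8 ≡ 12 (mod 157), giving k = 8.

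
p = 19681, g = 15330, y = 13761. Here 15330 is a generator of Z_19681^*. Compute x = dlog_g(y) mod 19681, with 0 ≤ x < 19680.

14688

Baby-step giant-step with m = ceil(sqrt(19680)) = 141.
Baby table (15330^j mod 19681 for j=0..140):
  0:1  1:15330  2:17760  3:13527  4:9894  5:13234  6:5472  7:5338
  8:17623  9:19184  10:17218  11:10049  12:7983  13:2932  14:15837  15:16075
  16:3949  17:19095  18:10837  19:3889  20:4621  21:8011  22:18871  23:1411
  24:1211  25:5447  26:15708  27:6605  28:15586  29:6040  30:13776  31:8950
  32:7249  33:8244  34:8819  35:6481  36:4042  37:8072  38:9313  39:2316
  40:19437  41:18551  42:16061  43:5820  44:6627  45:18269  46:3140  47:16155
  48:10127  49:3182  50:10542  51:8169  52:567  53:12789  54:12929  55:13900
  56:813  57:5217  58:12707  59:15453  60:13974  61:13416  62:830  63:9974
  64:19412  65:9240  66:5043  67:2222  68:15130  69:2315  70:4107  71:791
  72:2534  73:15607  74:13074  75:12797  76:17483  77:18213  78:10624  79:5645
  80:493  81:186  82:17316  83:16633  84:16535  85:9951  86:1399  87:14061
  88:8818  89:10832  90:5963  91:14226  92:19100  93:8763  94:13965  95:13213
  96:18119  97:6317  98:9090  99:8220  100:14838  101:13223  102:13971  103:6788
  104:6593  105:8755  106:9411  107:8900  108:8308  109:5889  110:1623  111:3806
  112:11496  113:10006  114:17947  115:6811  116:4925  117:3934  118:5636  119:290
  120:17475  121:13659  122:6311  123:15515  124:65  125:12400  126:12902  127:13291
  128:13318  129:13927  130:1422  131:12393  132:3997  133:7057  134:17034  135:3712
  136:7189  137:13451  138:5993  139:1782  140:832
Giant step factor: 15330^(-141) ≡ 8154 (mod 19681).
Scan 13761·8154^i mod 19681 for i = 0, 1, …:
  i=0: 13761   i=1: 5813   i=2: 7354   i=3: 16190
  i=4: 12793   i=5: 4822   i=6: 15631   i=7: 1018
  i=8: 15071   i=9: 770     …   i=103: 5274
  i=104: 1211
Match at i=104, j=24: x = 104·141 + 24 = 14688.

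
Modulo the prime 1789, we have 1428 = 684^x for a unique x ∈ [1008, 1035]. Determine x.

1024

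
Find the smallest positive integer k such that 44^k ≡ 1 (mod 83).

The order of 44 must divide p − 1 = 82 = 2 · 41.
Divisors: 1, 2, 41, 82.
Check each in increasing order: 44^1 ≡ 44;  44^2 ≡ 27;  44^41 ≡ 1.
Smallest exponent giving 1 is 41.

41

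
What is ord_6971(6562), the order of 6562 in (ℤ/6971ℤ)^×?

6970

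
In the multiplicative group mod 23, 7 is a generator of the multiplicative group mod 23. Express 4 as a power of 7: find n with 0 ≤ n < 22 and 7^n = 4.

6

Successive powers of 7 modulo 23:
  7^0=1  7^1=7  7^2=3  7^3=21  7^4=9  7^5=17
  7^6=4
So 7^6 ≡ 4 (mod 23), giving n = 6.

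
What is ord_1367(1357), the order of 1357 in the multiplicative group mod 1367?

The order of 1357 must divide p − 1 = 1366 = 2 · 683.
Divisors: 1, 2, 683, 1366.
Check each in increasing order: 1357^1 ≡ 1357;  1357^2 ≡ 100;  1357^683 ≡ 1.
Smallest exponent giving 1 is 683.

683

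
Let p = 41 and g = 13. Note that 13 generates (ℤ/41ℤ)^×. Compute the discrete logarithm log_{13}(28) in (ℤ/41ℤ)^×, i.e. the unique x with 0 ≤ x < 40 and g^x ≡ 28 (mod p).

Successive powers of 13 modulo 41:
  13^0=1  13^1=13  13^2=5  13^3=24  13^4=25  13^5=38
  13^6=2  13^7=26  13^8=10  13^9=7  13^10=9  13^11=35
  13^12=4  13^13=11  13^14=20  13^15=14  13^16=18  13^17=29
  13^18=8  13^19=22  13^20=40  13^21=28
So 13^21 ≡ 28 (mod 41), giving x = 21.

21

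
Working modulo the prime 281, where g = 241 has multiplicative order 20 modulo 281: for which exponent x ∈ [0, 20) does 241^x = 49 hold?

18

Successive powers of 241 modulo 281:
  241^0=1  241^1=241  241^2=195  241^3=68  241^4=90  241^5=53
  241^6=128  241^7=219  241^8=232  241^9=274  241^10=280  241^11=40
  241^12=86  241^13=213  241^14=191  241^15=228  241^16=153  241^17=62
  241^18=49
So 241^18 ≡ 49 (mod 281), giving x = 18.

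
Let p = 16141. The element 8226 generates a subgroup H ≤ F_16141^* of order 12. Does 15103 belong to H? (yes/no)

yes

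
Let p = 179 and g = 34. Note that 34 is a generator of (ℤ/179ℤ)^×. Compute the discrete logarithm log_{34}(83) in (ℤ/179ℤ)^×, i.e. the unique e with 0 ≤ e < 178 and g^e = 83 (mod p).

Successive powers of 34 modulo 179:
  34^0=1  34^1=34  34^2=82  34^3=103  34^4=101  34^5=33
  34^6=48  34^7=21  34^8=177  34^9=111  34^10=15  34^11=152
  34^12=156  34^13=113  34^14=83
So 34^14 ≡ 83 (mod 179), giving e = 14.

14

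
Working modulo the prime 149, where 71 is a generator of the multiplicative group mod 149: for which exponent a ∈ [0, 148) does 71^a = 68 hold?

Baby-step giant-step with m = ceil(sqrt(148)) = 13.
Baby table (71^j mod 149 for j=0..12):
  0:1  1:71  2:124  3:13  4:29  5:122  6:20  7:79
  8:96  9:111  10:133  11:56  12:102
Giant step factor: 71^(-13) ≡ 101 (mod 149).
Scan 68·101^i mod 149 for i = 0, 1, …:
  i=0: 68   i=1: 14   i=2: 73   i=3: 72
  i=4: 120   i=5: 51   i=6: 85   i=7: 92
  i=8: 54   i=9: 90   i=10: 1
Match at i=10, j=0: a = 10·13 + 0 = 130.

130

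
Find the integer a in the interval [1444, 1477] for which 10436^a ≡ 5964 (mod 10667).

Compute 10436^1444 mod 10667 = 5437, then multiply by 10436 repeatedly:
  10436^1444=5437  10436^1445=2759  10436^1446=2691  10436^1447=7732  10436^1448=5964
Found 5964 at exponent 1448.

1448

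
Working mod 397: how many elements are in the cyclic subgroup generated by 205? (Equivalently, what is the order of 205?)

The order of 205 must divide p − 1 = 396 = 2^2 · 3^2 · 11.
Divisors: 1, 2, 3, 4, 6, 9, 11, 12, 18, 22, 33, 36, 44, 66, 99, 132, 198, 396.
Check each in increasing order: 205^1 ≡ 205;  205^2 ≡ 340;  205^3 ≡ 225;  205^4 ≡ 73;  205^6 ≡ 206;  205^9 ≡ 298;  205^11 ≡ 85;  205^12 ≡ 354;  205^18 ≡ 273;  205^22 ≡ 79;  205^33 ≡ 363;  205^36 ≡ 290;  205^44 ≡ 286;  205^66 ≡ 362;  205^99 ≡ 396;  205^132 ≡ 34;  205^198 ≡ 1.
Smallest exponent giving 1 is 198.

198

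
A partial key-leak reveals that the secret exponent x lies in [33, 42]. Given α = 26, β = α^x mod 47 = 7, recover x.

Compute 26^33 mod 47 = 20, then multiply by 26 repeatedly:
  26^33=20  26^34=3  26^35=31  26^36=7
Found 7 at exponent 36.

36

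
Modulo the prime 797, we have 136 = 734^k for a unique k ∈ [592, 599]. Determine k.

Compute 734^592 mod 797 = 639, then multiply by 734 repeatedly:
  734^592=639  734^593=390  734^594=137  734^595=136
Found 136 at exponent 595.

595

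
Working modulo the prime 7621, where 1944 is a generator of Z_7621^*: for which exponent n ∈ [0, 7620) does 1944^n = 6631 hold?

Baby-step giant-step with m = ceil(sqrt(7620)) = 88.
Baby table (1944^j mod 7621 for j=0..87):
  0:1  1:1944  2:6741  3:4005  4:4679  5:4123  6:5441  7:6977
  8:5529  9:2766  10:4299  11:4640  12:4517  13:1656  14:3202  15:5952
  16:2010  17:5488  18:6893  19:2274  20:476  21:3203  22:275  23:1130
  24:1872  25:3951  26:6397  27:5917  28:2559  29:5804  30:3896  31:6171
  32:970  33:3293  34:7573  35:5761  36:4135  37:5906  38:4038  39:242
  40:5567  41:428  42:1343  43:4410  44:7036  45:5910  46:4193  47:4343
  48:6345  49:3902  50:2593  51:3311  52:4460  53:5163  54:15  55:6297
  56:2042  57:6728  58:1596  59:877  60:5405  61:5582  62:6725  63:3385
  64:3517  65:1011  66:6787  67:1977  68:2304  69:5449  70:7287  71:6110
  72:4322  73:3626  74:7140  75:2319  76:4125  77:1708  78:5217  79:5918
  80:4503  81:4924  82:280  83:3229  84:5093  85:1113  86:6929  87:3669
Giant step factor: 1944^(-88) ≡ 3186 (mod 7621).
Scan 6631·3186^i mod 7621 for i = 0, 1, …:
  i=0: 6631   i=1: 954   i=2: 6286   i=3: 6829
  i=4: 6860   i=5: 6553   i=6: 3939   i=7: 5488
Match at i=7, j=17: n = 7·88 + 17 = 633.

633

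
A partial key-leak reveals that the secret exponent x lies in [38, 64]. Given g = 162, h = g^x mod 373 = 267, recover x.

Compute 162^38 mod 373 = 272, then multiply by 162 repeatedly:
  162^38=272  162^39=50  162^40=267
Found 267 at exponent 40.

40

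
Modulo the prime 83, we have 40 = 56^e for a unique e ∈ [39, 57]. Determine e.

Compute 56^39 mod 83 = 60, then multiply by 56 repeatedly:
  56^39=60  56^40=40
Found 40 at exponent 40.

40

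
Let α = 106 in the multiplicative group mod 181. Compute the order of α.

The order of 106 must divide p − 1 = 180 = 2^2 · 3^2 · 5.
Divisors: 1, 2, 3, 4, 5, 6, 9, 10, 12, 15, 18, 20, 30, 36, 45, 60, 90, 180.
Check each in increasing order: 106^1 ≡ 106;  106^2 ≡ 14;  106^3 ≡ 36;  106^4 ≡ 15;  106^5 ≡ 142;  106^6 ≡ 29;  106^9 ≡ 139;  106^10 ≡ 73;  106^12 ≡ 117;  106^15 ≡ 49;  106^18 ≡ 135;  106^20 ≡ 80;  106^30 ≡ 48;  106^36 ≡ 125;  106^45 ≡ 180;  106^60 ≡ 132;  106^90 ≡ 1.
Smallest exponent giving 1 is 90.

90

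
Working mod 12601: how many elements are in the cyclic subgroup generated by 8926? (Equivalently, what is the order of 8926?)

2100

The order of 8926 must divide p − 1 = 12600 = 2^3 · 3^2 · 5^2 · 7.
Divisors: 1, 2, 3, 4, 5, 6, 7, 8, 9, 10, 12, 14, 15, 18, 20, 21, 24, 25, 28, 30, 35, 36, 40, 42, 45, 50, 56, 60, 63, 70, 72, 75, 84, 90, 100, 105, 120, 126, 140, 150, 168, 175, 180, 200, 210, 225, 252, 280, 300, 315, 350, 360, 420, 450, 504, 525, 600, 630, 700, 840, 900, 1050, 1260, 1400, 1575, 1800, 2100, 2520, 3150, 4200, 6300, 12600.
Check each in increasing order: 8926^1 ≡ 8926;  8926^2 ≡ 9954;  8926^3 ≡ 12354;  8926^4 ≡ 453;  8926^5 ≡ 11158;  8926^6 ≡ 10605;  8926^7 ≡ 1518;  8926^8 ≡ 3593;  8926^9 ≡ 1573;  8926^10 ≡ 3084;  8926^12 ≡ 2100;  8926^14 ≡ 10942;  8926^15 ≡ 10542;  8926^18 ≡ 4533;  8926^20 ≡ 9902;  8926^21 ≡ 1838;  8926^24 ≡ 12251;  8926^25 ≡ 948;  8926^28 ≡ 5263;  8926^30 ≡ 5545;  8926^35 ≡ 200;  8926^36 ≡ 8459;  8926^40 ≡ 1223;  8926^42 ≡ 1176;  8926^45 ≡ 11952;  8926^50 ≡ 4033;  8926^56 ≡ 2171;  8926^60 ≡ 585;  8926^63 ≡ 6717;  8926^70 ≡ 2197;  8926^72 ≡ 6203;  8926^75 ≡ 5181;  8926^84 ≡ 9467;  8926^90 ≡ 5368;  8926^100 ≡ 9799;  8926^105 ≡ 10966;  8926^120 ≡ 1998;  8926^126 ≡ 6509;  8926^140 ≡ 626;  8926^150 ≡ 2631;  8926^168 ≡ 5777;  8926^175 ≡ 11791;  8926^180 ≡ 9538;  8926^200 ≡ 781;  8926^210 ≡ 1813;  8926^225 ≡ 9530;  8926^252 ≡ 2519;  8926^280 ≡ 1245;  8926^300 ≡ 4212;  8926^315 ≡ 9581;  8926^350 ≡ 848;  8926^360 ≡ 6825;  8926^420 ≡ 10709;  8926^450 ≡ 5493;  8926^504 ≡ 7058;  8926^525 ≡ 6175;  8926^600 ≡ 11337;  8926^630 ≡ 9877;  8926^700 ≡ 847;  8926^840 ≡ 980;  8926^900 ≡ 6255;  8926^1050 ≡ 12600;  8926^1260 ≡ 10788;  8926^1400 ≡ 11753;  8926^1575 ≡ 6426;  8926^1800 ≡ 11521;  8926^2100 ≡ 1.
Smallest exponent giving 1 is 2100.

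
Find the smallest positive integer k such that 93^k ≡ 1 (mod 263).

The order of 93 must divide p − 1 = 262 = 2 · 131.
Divisors: 1, 2, 131, 262.
Check each in increasing order: 93^1 ≡ 93;  93^2 ≡ 233;  93^131 ≡ 1.
Smallest exponent giving 1 is 131.

131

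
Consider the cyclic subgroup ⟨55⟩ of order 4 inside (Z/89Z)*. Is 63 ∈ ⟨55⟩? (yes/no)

63 ∈ ⟨55⟩ iff 63^4 ≡ 1 (mod 89), since |⟨55⟩| = 4.
63^4 mod 89 = 50.
Since 50 ≠ 1, 63 does not lie in the subgroup.

no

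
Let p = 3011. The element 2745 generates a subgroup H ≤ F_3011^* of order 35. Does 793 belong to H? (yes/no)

793 ∈ ⟨2745⟩ iff 793^35 ≡ 1 (mod 3011), since |⟨2745⟩| = 35.
793^35 mod 3011 = 1243.
Since 1243 ≠ 1, 793 does not lie in the subgroup.

no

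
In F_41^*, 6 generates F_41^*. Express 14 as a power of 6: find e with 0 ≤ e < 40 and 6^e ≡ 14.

25

Successive powers of 6 modulo 41:
  6^0=1  6^1=6  6^2=36  6^3=11  6^4=25  6^5=27
  6^6=39  6^7=29  6^8=10  6^9=19  6^10=32  6^11=28
  6^12=4  6^13=24  6^14=21  6^15=3  6^16=18  6^17=26
  6^18=33  6^19=34  6^20=40  6^21=35  6^22=5  6^23=30
  6^24=16  6^25=14
So 6^25 ≡ 14 (mod 41), giving e = 25.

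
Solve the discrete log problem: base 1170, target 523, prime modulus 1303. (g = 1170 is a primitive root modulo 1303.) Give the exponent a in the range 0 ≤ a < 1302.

159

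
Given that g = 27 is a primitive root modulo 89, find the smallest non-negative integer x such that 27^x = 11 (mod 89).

Successive powers of 27 modulo 89:
  27^0=1  27^1=27  27^2=17  27^3=14  27^4=22  27^5=60
  27^6=18  27^7=41  27^8=39  27^9=74  27^10=40  27^11=12
  27^12=57  27^13=26  27^14=79  27^15=86  27^16=8  27^17=38
  27^18=47  27^19=23  27^20=87  27^21=35  27^22=55  27^23=61
  27^24=45  27^25=58  27^26=53  27^27=7  27^28=11
So 27^28 ≡ 11 (mod 89), giving x = 28.

28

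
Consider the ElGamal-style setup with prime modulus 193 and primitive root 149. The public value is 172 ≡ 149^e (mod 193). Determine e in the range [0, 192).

Baby-step giant-step with m = ceil(sqrt(192)) = 14.
Baby table (149^j mod 193 for j=0..13):
  0:1  1:149  2:6  3:122  4:36  5:153  6:23  7:146
  8:138  9:104  10:56  11:45  12:143  13:77
Giant step factor: 149^(-14) ≡ 101 (mod 193).
Scan 172·101^i mod 193 for i = 0, 1, …:
  i=0: 172   i=1: 2   i=2: 9   i=3: 137
  i=4: 134   i=5: 24   i=6: 108   i=7: 100
  i=8: 64   i=9: 95   i=10: 138
Match at i=10, j=8: e = 10·14 + 8 = 148.

148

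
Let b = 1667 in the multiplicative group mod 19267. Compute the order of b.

The order of 1667 must divide p − 1 = 19266 = 2 · 3 · 13^2 · 19.
Divisors: 1, 2, 3, 6, 13, 19, 26, 38, 39, 57, 78, 114, 169, 247, 338, 494, 507, 741, 1014, 1482, 3211, 6422, 9633, 19266.
Check each in increasing order: 1667^1 ≡ 1667;  1667^2 ≡ 4441;  1667^3 ≡ 4619;  1667^6 ≡ 6592;  1667^13 ≡ 8447;  1667^19 ≡ 994;  1667^26 ≡ 6108;  1667^38 ≡ 5419;  1667^39 ≡ 16517;  1667^57 ≡ 10993;  1667^78 ≡ 9836;  1667^114 ≡ 3425;  1667^169 ≡ 12118;  1667^247 ≡ 6986;  1667^338 ≡ 12117;  1667^494 ≡ 885;  1667^507 ≡ 19266;  1667^741 ≡ 17170;  1667^1014 ≡ 1.
Smallest exponent giving 1 is 1014.

1014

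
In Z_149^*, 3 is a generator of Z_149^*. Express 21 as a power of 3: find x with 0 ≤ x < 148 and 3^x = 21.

Baby-step giant-step with m = ceil(sqrt(148)) = 13.
Baby table (3^j mod 149 for j=0..12):
  0:1  1:3  2:9  3:27  4:81  5:94  6:133  7:101
  8:5  9:15  10:45  11:135  12:107
Giant step factor: 3^(-13) ≡ 13 (mod 149).
Scan 21·13^i mod 149 for i = 0, 1, …:
  i=0: 21   i=1: 124   i=2: 122   i=3: 96
  i=4: 56   i=5: 132   i=6: 77   i=7: 107
Match at i=7, j=12: x = 7·13 + 12 = 103.

103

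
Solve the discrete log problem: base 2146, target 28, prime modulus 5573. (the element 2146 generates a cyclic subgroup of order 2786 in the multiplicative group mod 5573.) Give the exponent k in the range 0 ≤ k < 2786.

65

Baby-step giant-step with m = ceil(sqrt(2786)) = 53.
Baby table (2146^j mod 5573 for j=0..52):
  0:1  1:2146  2:2018  3:407  4:4034  5:2095  6:4032  7:3376
  8:5569  9:2562  10:3074  11:3945  12:583  13:2766  14:591  15:3215
  16:16  17:898  18:4423  19:939  20:3241  21:82  22:3209  23:3859
  24:5509  25:1981  26:4600  27:1817  28:3755  29:5245  30:3883  31:1283
  32:256  33:3222  34:3892  35:3878  36:1699  37:1312  38:1187  39:441
  40:4549  41:3831  42:1151  43:1207  44:4350  45:325  46:825  47:3809
  48:4096  49:1395  50:969  51:745  52:4892
Giant step factor: 2146^(-53) ≡ 1016 (mod 5573).
Scan 28·1016^i mod 5573 for i = 0, 1, …:
  i=0: 28   i=1: 583
Match at i=1, j=12: k = 1·53 + 12 = 65.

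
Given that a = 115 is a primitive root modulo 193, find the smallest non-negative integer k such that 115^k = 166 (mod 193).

Baby-step giant-step with m = ceil(sqrt(192)) = 14.
Baby table (115^j mod 193 for j=0..13):
  0:1  1:115  2:101  3:35  4:165  5:61  6:67  7:178
  8:12  9:29  10:54  11:34  12:50  13:153
Giant step factor: 115^(-14) ≡ 187 (mod 193).
Scan 166·187^i mod 193 for i = 0, 1, …:
  i=0: 166   i=1: 162   i=2: 186   i=3: 42
  i=4: 134   i=5: 161   i=6: 192   i=7: 6
  i=8: 157   i=9: 23   i=10: 55   i=11: 56
  i=12: 50
Match at i=12, j=12: k = 12·14 + 12 = 180.

180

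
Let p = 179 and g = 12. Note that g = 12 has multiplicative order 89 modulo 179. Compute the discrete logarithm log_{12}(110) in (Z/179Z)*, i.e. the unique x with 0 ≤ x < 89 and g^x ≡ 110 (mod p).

37

Baby-step giant-step with m = ceil(sqrt(89)) = 10.
Baby table (12^j mod 179 for j=0..9):
  0:1  1:12  2:144  3:117  4:151  5:22  6:85  7:125
  8:68  9:100
Giant step factor: 12^(-10) ≡ 27 (mod 179).
Scan 110·27^i mod 179 for i = 0, 1, …:
  i=0: 110   i=1: 106   i=2: 177   i=3: 125
Match at i=3, j=7: x = 3·10 + 7 = 37.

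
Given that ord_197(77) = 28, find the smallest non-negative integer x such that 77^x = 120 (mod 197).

15

Successive powers of 77 modulo 197:
  77^0=1  77^1=77  77^2=19  77^3=84  77^4=164  77^5=20
  77^6=161  77^7=183  77^8=104  77^9=128  77^10=6  77^11=68
  77^12=114  77^13=110  77^14=196  77^15=120
So 77^15 ≡ 120 (mod 197), giving x = 15.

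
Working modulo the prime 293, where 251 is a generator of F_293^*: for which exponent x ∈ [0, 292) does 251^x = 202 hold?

222

Baby-step giant-step with m = ceil(sqrt(292)) = 18.
Baby table (251^j mod 293 for j=0..17):
  0:1  1:251  2:6  3:41  4:36  5:246  6:216  7:11
  8:124  9:66  10:158  11:103  12:69  13:32  14:121  15:192
  16:140  17:273
Giant step factor: 251^(-18) ≡ 15 (mod 293).
Scan 202·15^i mod 293 for i = 0, 1, …:
  i=0: 202   i=1: 100   i=2: 35   i=3: 232
  i=4: 257   i=5: 46   i=6: 104   i=7: 95
  i=8: 253   i=9: 279   i=10: 83   i=11: 73
  i=12: 216
Match at i=12, j=6: x = 12·18 + 6 = 222.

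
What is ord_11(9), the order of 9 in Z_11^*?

5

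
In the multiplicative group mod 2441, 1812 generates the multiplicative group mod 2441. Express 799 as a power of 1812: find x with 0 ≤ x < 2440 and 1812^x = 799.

1860

Baby-step giant-step with m = ceil(sqrt(2440)) = 50.
Baby table (1812^j mod 2441 for j=0..49):
  0:1  1:1812  2:199  3:1761  4:545  5:1376  6:1051  7:432
  8:1664  9:533  10:1601  11:1104  12:1269  13:6  14:1108  15:1194
  16:802  17:829  18:933  19:1424  20:151  21:220  22:757  23:2283
  24:1742  25:291  26:36  27:1766  28:2282  29:2371  30:92  31:716
  32:1221  33:906  34:1320  35:2101  36:1493  37:688  38:1746  39:216
  40:832  41:1487  42:2021  43:552  44:1855  45:3  46:554  47:597
  48:401  49:1635
Giant step factor: 1812^(-50) ≡ 1991 (mod 2441).
Scan 799·1991^i mod 2441 for i = 0, 1, …:
  i=0: 799   i=1: 1718   i=2: 697   i=3: 1239
  i=4: 1439   i=5: 1756   i=6: 684   i=7: 2207
  i=8: 337   i=9: 2133     …   i=36: 1141
  i=37: 1601
Match at i=37, j=10: x = 37·50 + 10 = 1860.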